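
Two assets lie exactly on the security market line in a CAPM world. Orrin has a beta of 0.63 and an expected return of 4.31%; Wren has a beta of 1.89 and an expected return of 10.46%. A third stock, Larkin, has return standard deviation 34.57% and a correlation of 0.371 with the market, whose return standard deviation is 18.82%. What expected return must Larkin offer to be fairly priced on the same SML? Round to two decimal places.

MRP = (10.46% − 4.31%) / (1.89 − 0.63) = 4.8810%
R_f = 4.31% − 0.63 × 4.8810% = 1.2350%
β_Larkin = ρ·σ_i/σ_m = 0.371 × 34.57 / 18.82 = 0.6815
E(R_Larkin) = R_f + β × MRP = 1.2350% + 0.6815 × 4.8810% = 4.56%

4.56%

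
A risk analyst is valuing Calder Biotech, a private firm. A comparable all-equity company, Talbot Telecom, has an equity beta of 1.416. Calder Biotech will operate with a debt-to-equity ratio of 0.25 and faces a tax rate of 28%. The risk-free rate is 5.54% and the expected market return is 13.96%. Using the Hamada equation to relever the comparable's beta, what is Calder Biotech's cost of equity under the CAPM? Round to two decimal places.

19.61%

β_L = β_U × [1 + (1 − t)(D/E)] = 1.416 × [1 + (1 − 0.28) × 0.25]
    = 1.416 × [1 + 0.72 × 0.25] = 1.416 × 1.1800 = 1.6709
MRP = 13.96% − 5.54% = 8.42%
E(R) = R_f + β_L × MRP = 5.54% + 1.6709 × 8.42% = 19.61%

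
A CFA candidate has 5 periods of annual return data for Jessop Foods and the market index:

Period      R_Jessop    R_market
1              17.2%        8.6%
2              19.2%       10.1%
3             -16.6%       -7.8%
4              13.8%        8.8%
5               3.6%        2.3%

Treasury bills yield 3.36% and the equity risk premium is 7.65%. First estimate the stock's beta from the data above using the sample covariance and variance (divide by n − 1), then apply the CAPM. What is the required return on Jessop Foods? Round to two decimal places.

18.38%

Mean R_i = (17.2 + 19.2 − 16.6 + 13.8 + 3.6) / 5 = 7.4400%
Mean R_m = (8.6 + 10.1 − 7.8 + 8.8 + 2.3) / 5 = 4.4000%
Σ(R_i − R̄_i)(R_m − R̄_m) = 437.3600  ⇒  Cov = 437.3600 / 4 = 109.3400
Σ(R_m − R̄_m)² = 222.7400  ⇒  Var(R_m) = 222.7400 / 4 = 55.6850
β = Cov / Var(R_m) = 109.3400 / 55.6850 = 1.9635
E(R) = R_f + β × MRP = 3.36% + 1.9635 × 7.65% = 18.38%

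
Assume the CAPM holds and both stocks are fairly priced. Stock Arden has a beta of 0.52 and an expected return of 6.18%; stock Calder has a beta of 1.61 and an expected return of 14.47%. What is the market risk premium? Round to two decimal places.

Both satisfy E(R) = R_f + β·MRP, so the slope of the SML is
MRP = (14.47% − 6.18%) / (1.61 − 0.52) = 8.29% / 1.09 = 7.6055%

7.61%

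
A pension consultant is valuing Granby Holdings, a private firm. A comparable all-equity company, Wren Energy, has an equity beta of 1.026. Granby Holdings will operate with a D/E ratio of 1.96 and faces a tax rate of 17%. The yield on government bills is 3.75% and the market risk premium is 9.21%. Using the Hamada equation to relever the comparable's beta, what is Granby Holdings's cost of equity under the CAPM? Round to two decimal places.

28.57%

β_L = β_U × [1 + (1 − t)(D/E)] = 1.026 × [1 + (1 − 0.17) × 1.96]
    = 1.026 × [1 + 0.83 × 1.96] = 1.026 × 2.6268 = 2.6951
E(R) = R_f + β_L × MRP = 3.75% + 2.6951 × 9.21% = 28.57%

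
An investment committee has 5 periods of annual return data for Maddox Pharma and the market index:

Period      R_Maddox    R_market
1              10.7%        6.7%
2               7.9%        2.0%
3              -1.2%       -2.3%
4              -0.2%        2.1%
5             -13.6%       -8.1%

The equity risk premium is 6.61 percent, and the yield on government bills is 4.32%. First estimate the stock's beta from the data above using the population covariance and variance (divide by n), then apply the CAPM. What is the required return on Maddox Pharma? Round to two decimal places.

14.95%

Mean R_i = (10.7 + 7.9 − 1.2 − 0.2 − 13.6) / 5 = 0.7200%
Mean R_m = (6.7 + 2.0 − 2.3 + 2.1 − 8.1) / 5 = 0.0800%
Σ(R_i − R̄_i)(R_m − R̄_m) = 199.7020  ⇒  Cov = 199.7020 / 5 = 39.9404
Σ(R_m − R̄_m)² = 124.1680  ⇒  Var(R_m) = 124.1680 / 5 = 24.8336
β = Cov / Var(R_m) = 39.9404 / 24.8336 = 1.6083
E(R) = R_f + β × MRP = 4.32% + 1.6083 × 6.61% = 14.95%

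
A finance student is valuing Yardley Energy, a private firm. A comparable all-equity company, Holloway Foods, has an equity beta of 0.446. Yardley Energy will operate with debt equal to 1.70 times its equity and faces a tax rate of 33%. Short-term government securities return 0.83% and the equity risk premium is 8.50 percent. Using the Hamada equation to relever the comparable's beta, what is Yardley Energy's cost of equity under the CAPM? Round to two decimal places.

8.94%

β_L = β_U × [1 + (1 − t)(D/E)] = 0.446 × [1 + (1 − 0.33) × 1.70]
    = 0.446 × [1 + 0.67 × 1.70] = 0.446 × 2.1390 = 0.9540
E(R) = R_f + β_L × MRP = 0.83% + 0.9540 × 8.50% = 8.94%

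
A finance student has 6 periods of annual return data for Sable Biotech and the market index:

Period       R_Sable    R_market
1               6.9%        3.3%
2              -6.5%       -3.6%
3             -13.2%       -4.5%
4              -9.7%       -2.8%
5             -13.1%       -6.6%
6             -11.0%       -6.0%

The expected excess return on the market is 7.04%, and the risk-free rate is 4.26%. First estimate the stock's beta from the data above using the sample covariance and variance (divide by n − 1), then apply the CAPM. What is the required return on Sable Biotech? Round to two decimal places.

Mean R_i = (6.9 − 6.5 − 13.2 − 9.7 − 13.1 − 11.0) / 6 = -7.7667%
Mean R_m = (3.3 − 3.6 − 4.5 − 2.8 − 6.6 − 6.0) / 6 = -3.3667%
Σ(R_i − R̄_i)(R_m − R̄_m) = 128.3033  ⇒  Cov = 128.3033 / 5 = 25.6607
Σ(R_m − R̄_m)² = 63.4933  ⇒  Var(R_m) = 63.4933 / 5 = 12.6987
β = Cov / Var(R_m) = 25.6607 / 12.6987 = 2.0207
E(R) = R_f + β × MRP = 4.26% + 2.0207 × 7.04% = 18.49%

18.49%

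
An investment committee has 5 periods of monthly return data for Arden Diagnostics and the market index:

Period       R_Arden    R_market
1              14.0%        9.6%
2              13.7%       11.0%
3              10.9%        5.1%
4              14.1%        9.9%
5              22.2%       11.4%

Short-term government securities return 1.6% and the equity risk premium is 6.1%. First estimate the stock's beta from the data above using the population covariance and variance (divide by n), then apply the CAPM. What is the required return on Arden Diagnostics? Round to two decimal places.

Mean R_i = (14.0 + 13.7 + 10.9 + 14.1 + 22.2) / 5 = 14.9800%
Mean R_m = (9.6 + 11.0 + 5.1 + 9.9 + 11.4) / 5 = 9.4000%
Σ(R_i − R̄_i)(R_m − R̄_m) = 29.3000  ⇒  Cov = 29.3000 / 5 = 5.8600
Σ(R_m − R̄_m)² = 25.3400  ⇒  Var(R_m) = 25.3400 / 5 = 5.0680
β = Cov / Var(R_m) = 5.8600 / 5.0680 = 1.1563
E(R) = R_f + β × MRP = 1.6% + 1.1563 × 6.1% = 8.65%

8.65%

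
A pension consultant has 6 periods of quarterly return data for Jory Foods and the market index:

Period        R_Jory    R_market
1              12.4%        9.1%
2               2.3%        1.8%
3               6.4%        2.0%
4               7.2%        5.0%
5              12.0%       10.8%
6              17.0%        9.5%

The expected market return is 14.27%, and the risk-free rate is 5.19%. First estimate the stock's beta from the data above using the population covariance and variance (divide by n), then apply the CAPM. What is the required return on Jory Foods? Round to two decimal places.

15.81%

Mean R_i = (12.4 + 2.3 + 6.4 + 7.2 + 12.0 + 17.0) / 6 = 9.5500%
Mean R_m = (9.1 + 1.8 + 2.0 + 5.0 + 10.8 + 9.5) / 6 = 6.3667%
Σ(R_i − R̄_i)(R_m − R̄_m) = 92.0700  ⇒  Cov = 92.0700 / 6 = 15.3450
Σ(R_m − R̄_m)² = 78.7333  ⇒  Var(R_m) = 78.7333 / 6 = 13.1222
β = Cov / Var(R_m) = 15.3450 / 13.1222 = 1.1694
MRP = 14.27% − 5.19% = 9.08%
E(R) = R_f + β × MRP = 5.19% + 1.1694 × 9.08% = 15.81%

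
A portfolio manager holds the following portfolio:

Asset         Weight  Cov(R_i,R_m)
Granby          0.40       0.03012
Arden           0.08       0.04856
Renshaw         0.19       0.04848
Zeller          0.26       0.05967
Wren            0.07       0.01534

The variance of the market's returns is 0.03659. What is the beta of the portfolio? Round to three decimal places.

1.141

β_Granby = 0.03012 / 0.03659 = 0.8232
β_Arden = 0.04856 / 0.03659 = 1.3271
β_Renshaw = 0.04848 / 0.03659 = 1.3250
β_Zeller = 0.05967 / 0.03659 = 1.6308
β_Wren = 0.01534 / 0.03659 = 0.4192
β_P = Σ w_i β_i = 0.40×0.8232 + 0.08×1.3271 + 0.19×1.3250 + 0.26×1.6308 + 0.07×0.4192 = 1.1406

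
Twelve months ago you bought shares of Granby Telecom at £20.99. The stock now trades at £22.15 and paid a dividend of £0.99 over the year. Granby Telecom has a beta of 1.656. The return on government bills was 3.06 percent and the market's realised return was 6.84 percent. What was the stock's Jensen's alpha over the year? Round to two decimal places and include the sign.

Realised HPR = (P1 + D1 − P0) / P0 = (22.15 + 0.99 − 20.99) / 20.99 = 2.15 / 20.99 = 10.2430%
MRP = 6.84% − 3.06% = 3.78%
CAPM required = R_f + β·MRP = 3.06% + 1.656 × 3.78% = 9.31968%
α = realised − required = 10.2430% − 9.31968% = +0.92%

+0.92%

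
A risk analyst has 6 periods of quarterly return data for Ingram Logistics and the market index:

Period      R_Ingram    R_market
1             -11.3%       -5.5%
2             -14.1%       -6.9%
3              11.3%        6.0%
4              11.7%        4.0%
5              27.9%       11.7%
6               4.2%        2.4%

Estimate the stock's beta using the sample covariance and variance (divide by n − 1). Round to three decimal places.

Mean R_i = (-11.3 − 14.1 + 11.3 + 11.7 + 27.9 + 4.2) / 6 = 4.9500%
Mean R_m = (-5.5 − 6.9 + 6.0 + 4.0 + 11.7 + 2.4) / 6 = 1.9500%
Σ(R_i − R̄_i)(R_m − R̄_m) = 552.6350  ⇒  Cov = 552.6350 / 5 = 110.5270
Σ(R_m − R̄_m)² = 249.6950  ⇒  Var(R_m) = 249.6950 / 5 = 49.9390
β = Cov / Var(R_m) = 110.5270 / 49.9390 = 2.2132

2.213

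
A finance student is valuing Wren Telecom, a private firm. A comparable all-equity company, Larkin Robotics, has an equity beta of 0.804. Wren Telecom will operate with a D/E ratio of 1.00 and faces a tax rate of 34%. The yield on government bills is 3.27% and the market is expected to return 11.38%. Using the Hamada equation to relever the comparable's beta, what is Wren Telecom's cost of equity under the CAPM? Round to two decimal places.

β_L = β_U × [1 + (1 − t)(D/E)] = 0.804 × [1 + (1 − 0.34) × 1.00]
    = 0.804 × [1 + 0.66 × 1.00] = 0.804 × 1.6600 = 1.3346
MRP = 11.38% − 3.27% = 8.11%
E(R) = R_f + β_L × MRP = 3.27% + 1.3346 × 8.11% = 14.09%

14.09%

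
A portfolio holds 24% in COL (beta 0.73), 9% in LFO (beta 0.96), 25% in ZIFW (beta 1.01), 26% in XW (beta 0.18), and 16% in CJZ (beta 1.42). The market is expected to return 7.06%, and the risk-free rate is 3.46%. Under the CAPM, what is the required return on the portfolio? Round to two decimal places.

6.30%

β_P = Σ w_i β_i = 0.24×0.73 + 0.09×0.96 + 0.25×1.01 + 0.26×0.18 + 0.16×1.42 = 0.7881
MRP = 7.06% − 3.46% = 3.60%
E(R_P) = R_f + β_P × MRP = 3.46% + 0.7881 × 3.60% = 6.30%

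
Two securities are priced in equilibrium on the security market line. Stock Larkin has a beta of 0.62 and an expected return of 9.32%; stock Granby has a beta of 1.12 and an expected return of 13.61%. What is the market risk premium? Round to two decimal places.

Both satisfy E(R) = R_f + β·MRP, so the slope of the SML is
MRP = (13.61% − 9.32%) / (1.12 − 0.62) = 4.29% / 0.50 = 8.5800%

8.58%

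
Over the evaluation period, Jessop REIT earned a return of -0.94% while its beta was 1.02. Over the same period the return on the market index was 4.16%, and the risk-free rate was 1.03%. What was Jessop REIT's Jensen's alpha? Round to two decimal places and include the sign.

Market excess return = 4.16% − 1.03% = 3.13%
CAPM benchmark = R_f + β(R_m − R_f) = 1.03% + 1.02 × 3.13% = 4.2226%
α = actual − benchmark = -0.94% − 4.2226% = -5.16%

-5.16%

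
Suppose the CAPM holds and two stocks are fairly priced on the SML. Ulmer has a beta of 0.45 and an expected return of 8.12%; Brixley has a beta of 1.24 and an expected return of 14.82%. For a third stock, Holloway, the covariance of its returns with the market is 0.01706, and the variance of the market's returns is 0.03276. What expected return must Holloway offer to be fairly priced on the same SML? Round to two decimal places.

8.72%

MRP = (14.82% − 8.12%) / (1.24 − 0.45) = 8.4810%
R_f = 8.12% − 0.45 × 8.4810% = 4.3036%
β_Holloway = Cov / Var(R_m) = 0.01706 / 0.03276 = 0.5208
E(R_Holloway) = R_f + β × MRP = 4.3036% + 0.5208 × 8.4810% = 8.72%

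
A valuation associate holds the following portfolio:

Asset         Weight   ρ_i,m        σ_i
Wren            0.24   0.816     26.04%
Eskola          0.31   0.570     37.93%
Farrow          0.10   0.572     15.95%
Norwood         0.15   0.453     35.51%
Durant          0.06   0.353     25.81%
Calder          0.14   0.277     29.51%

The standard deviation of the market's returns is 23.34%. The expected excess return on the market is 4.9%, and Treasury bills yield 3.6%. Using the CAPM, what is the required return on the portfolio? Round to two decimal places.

β_Wren = 0.816 × 26.04% / 23.34% = 0.9104
β_Eskola = 0.570 × 37.93% / 23.34% = 0.9263
β_Farrow = 0.572 × 15.95% / 23.34% = 0.3909
β_Norwood = 0.453 × 35.51% / 23.34% = 0.6892
β_Durant = 0.353 × 25.81% / 23.34% = 0.3904
β_Calder = 0.277 × 29.51% / 23.34% = 0.3502
β_P = Σ w_i β_i = 0.24×0.9104 + 0.31×0.9263 + 0.10×0.3909 + 0.15×0.6892 + 0.06×0.3904 + 0.14×0.3502 = 0.7206
E(R_P) = R_f + β_P × MRP = 3.6% + 0.7206 × 4.9% = 7.13%

7.13%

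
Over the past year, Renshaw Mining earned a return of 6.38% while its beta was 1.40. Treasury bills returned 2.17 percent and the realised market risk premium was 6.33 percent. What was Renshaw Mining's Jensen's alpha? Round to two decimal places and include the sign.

-4.65%

CAPM benchmark = R_f + β(R_m − R_f) = 2.17% + 1.40 × 6.33% = 11.0320%
α = actual − benchmark = 6.38% − 11.0320% = -4.65%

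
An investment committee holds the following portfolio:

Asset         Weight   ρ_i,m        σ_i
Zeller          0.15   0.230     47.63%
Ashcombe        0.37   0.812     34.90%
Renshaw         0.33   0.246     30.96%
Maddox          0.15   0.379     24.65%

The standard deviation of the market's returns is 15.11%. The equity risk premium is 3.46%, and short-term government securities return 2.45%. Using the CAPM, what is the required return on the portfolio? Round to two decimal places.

6.12%

β_Zeller = 0.230 × 47.63% / 15.11% = 0.7250
β_Ashcombe = 0.812 × 34.90% / 15.11% = 1.8755
β_Renshaw = 0.246 × 30.96% / 15.11% = 0.5040
β_Maddox = 0.379 × 24.65% / 15.11% = 0.6183
β_P = Σ w_i β_i = 0.15×0.7250 + 0.37×1.8755 + 0.33×0.5040 + 0.15×0.6183 = 1.0618
E(R_P) = R_f + β_P × MRP = 2.45% + 1.0618 × 3.46% = 6.12%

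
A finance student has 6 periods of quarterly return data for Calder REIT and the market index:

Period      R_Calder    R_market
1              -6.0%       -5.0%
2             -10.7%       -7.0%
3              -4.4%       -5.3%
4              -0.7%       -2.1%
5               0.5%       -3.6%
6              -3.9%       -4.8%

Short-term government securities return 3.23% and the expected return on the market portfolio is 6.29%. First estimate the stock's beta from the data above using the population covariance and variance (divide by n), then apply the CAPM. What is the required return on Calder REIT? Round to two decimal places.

Mean R_i = (-6.0 − 10.7 − 4.4 − 0.7 + 0.5 − 3.9) / 6 = -4.2000%
Mean R_m = (-5.0 − 7.0 − 5.3 − 2.1 − 3.6 − 4.8) / 6 = -4.6333%
Σ(R_i − R̄_i)(R_m − R̄_m) = 29.8500  ⇒  Cov = 29.8500 / 6 = 4.9750
Σ(R_m − R̄_m)² = 13.6933  ⇒  Var(R_m) = 13.6933 / 6 = 2.2822
β = Cov / Var(R_m) = 4.9750 / 2.2822 = 2.1799
MRP = 6.29% − 3.23% = 3.06%
E(R) = R_f + β × MRP = 3.23% + 2.1799 × 3.06% = 9.90%

9.90%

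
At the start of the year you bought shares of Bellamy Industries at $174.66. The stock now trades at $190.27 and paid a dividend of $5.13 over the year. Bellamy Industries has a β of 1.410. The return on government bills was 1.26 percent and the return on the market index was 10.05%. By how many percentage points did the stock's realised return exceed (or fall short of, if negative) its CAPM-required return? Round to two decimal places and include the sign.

Realised HPR = (P1 + D1 − P0) / P0 = (190.27 + 5.13 − 174.66) / 174.66 = 20.74 / 174.66 = 11.8745%
MRP = 10.05% − 1.26% = 8.79%
CAPM required = R_f + β·MRP = 1.26% + 1.410 × 8.79% = 13.65390%
α = realised − required = 11.8745% − 13.65390% = -1.78%

-1.78%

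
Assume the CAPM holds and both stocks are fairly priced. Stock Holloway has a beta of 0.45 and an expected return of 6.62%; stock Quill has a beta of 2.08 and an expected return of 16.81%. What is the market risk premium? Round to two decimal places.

6.25%

Both satisfy E(R) = R_f + β·MRP, so the slope of the SML is
MRP = (16.81% − 6.62%) / (2.08 − 0.45) = 10.19% / 1.63 = 6.2515%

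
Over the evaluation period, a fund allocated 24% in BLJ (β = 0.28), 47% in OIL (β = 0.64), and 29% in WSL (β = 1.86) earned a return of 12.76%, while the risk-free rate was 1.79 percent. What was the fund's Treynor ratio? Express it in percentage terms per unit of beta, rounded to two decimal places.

β_P = 0.24×0.28 + 0.47×0.64 + 0.29×1.86 = 0.9074
Treynor = (R_P − R_f) / β_P = (12.76% − 1.79%) / 0.9074 = 10.97% / 0.9074 = 12.09%

12.09%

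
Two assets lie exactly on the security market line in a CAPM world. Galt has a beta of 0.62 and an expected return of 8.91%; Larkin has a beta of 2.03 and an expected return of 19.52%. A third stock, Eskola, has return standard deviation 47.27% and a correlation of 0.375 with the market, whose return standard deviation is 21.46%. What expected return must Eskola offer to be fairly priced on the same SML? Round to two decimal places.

10.46%

MRP = (19.52% − 8.91%) / (2.03 − 0.62) = 7.5248%
R_f = 8.91% − 0.62 × 7.5248% = 4.2446%
β_Eskola = ρ·σ_i/σ_m = 0.375 × 47.27 / 21.46 = 0.8260
E(R_Eskola) = R_f + β × MRP = 4.2446% + 0.8260 × 7.5248% = 10.46%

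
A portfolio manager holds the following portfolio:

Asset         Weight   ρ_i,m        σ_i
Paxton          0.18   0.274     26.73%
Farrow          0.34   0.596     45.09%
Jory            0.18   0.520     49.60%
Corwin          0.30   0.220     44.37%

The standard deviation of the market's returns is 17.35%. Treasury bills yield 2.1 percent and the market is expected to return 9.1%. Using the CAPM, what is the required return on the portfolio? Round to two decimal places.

β_Paxton = 0.274 × 26.73% / 17.35% = 0.4221
β_Farrow = 0.596 × 45.09% / 17.35% = 1.5489
β_Jory = 0.520 × 49.60% / 17.35% = 1.4866
β_Corwin = 0.220 × 44.37% / 17.35% = 0.5626
β_P = Σ w_i β_i = 0.18×0.4221 + 0.34×1.5489 + 0.18×1.4866 + 0.30×0.5626 = 1.0390
MRP = 9.1% − 2.1% = 7.00%
E(R_P) = R_f + β_P × MRP = 2.1% + 1.0390 × 7.0% = 9.37%

9.37%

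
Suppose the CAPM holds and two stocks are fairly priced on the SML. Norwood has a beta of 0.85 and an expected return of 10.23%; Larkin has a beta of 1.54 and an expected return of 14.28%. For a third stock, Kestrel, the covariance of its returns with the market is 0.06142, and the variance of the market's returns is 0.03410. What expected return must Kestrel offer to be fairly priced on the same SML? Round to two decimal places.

15.81%

MRP = (14.28% − 10.23%) / (1.54 − 0.85) = 5.8696%
R_f = 10.23% − 0.85 × 5.8696% = 5.2408%
β_Kestrel = Cov / Var(R_m) = 0.06142 / 0.03410 = 1.8012
E(R_Kestrel) = R_f + β × MRP = 5.2408% + 1.8012 × 5.8696% = 15.81%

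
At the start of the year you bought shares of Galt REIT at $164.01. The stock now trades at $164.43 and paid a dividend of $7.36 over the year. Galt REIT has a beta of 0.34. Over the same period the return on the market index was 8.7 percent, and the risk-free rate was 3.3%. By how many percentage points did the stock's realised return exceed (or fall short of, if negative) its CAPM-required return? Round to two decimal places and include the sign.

-0.39%

Realised HPR = (P1 + D1 − P0) / P0 = (164.43 + 7.36 − 164.01) / 164.01 = 7.78 / 164.01 = 4.7436%
MRP = 8.7% − 3.3% = 5.40%
CAPM required = R_f + β·MRP = 3.3% + 0.34 × 5.4% = 5.1360%
α = realised − required = 4.7436% − 5.1360% = -0.39%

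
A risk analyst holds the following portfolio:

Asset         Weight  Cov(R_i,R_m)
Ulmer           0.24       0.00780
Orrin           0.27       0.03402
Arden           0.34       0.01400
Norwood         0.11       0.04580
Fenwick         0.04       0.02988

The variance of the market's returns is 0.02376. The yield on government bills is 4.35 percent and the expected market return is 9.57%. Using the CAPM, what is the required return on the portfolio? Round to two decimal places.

β_Ulmer = 0.00780 / 0.02376 = 0.3283
β_Orrin = 0.03402 / 0.02376 = 1.4318
β_Arden = 0.01400 / 0.02376 = 0.5892
β_Norwood = 0.04580 / 0.02376 = 1.9276
β_Fenwick = 0.02988 / 0.02376 = 1.2576
β_P = Σ w_i β_i = 0.24×0.3283 + 0.27×1.4318 + 0.34×0.5892 + 0.11×1.9276 + 0.04×1.2576 = 0.9280
MRP = 9.57% − 4.35% = 5.22%
E(R_P) = R_f + β_P × MRP = 4.35% + 0.9280 × 5.22% = 9.19%

9.19%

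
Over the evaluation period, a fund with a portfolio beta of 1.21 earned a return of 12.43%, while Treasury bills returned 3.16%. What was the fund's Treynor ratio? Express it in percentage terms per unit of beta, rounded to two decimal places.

7.66%

Treynor = (R_P − R_f) / β_P = (12.43% − 3.16%) / 1.2100 = 9.27% / 1.2100 = 7.66%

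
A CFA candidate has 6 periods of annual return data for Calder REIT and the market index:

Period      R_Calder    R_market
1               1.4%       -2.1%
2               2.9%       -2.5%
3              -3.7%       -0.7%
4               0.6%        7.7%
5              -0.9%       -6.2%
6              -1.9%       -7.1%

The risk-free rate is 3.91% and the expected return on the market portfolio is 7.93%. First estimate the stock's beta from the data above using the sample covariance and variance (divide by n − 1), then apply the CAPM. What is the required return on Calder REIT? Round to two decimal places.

4.29%

Mean R_i = (1.4 + 2.9 − 3.7 + 0.6 − 0.9 − 1.9) / 6 = -0.2667%
Mean R_m = (-2.1 − 2.5 − 0.7 + 7.7 − 6.2 − 7.1) / 6 = -1.8167%
Σ(R_i − R̄_i)(R_m − R̄_m) = 13.1833  ⇒  Cov = 13.1833 / 5 = 2.6367
Σ(R_m − R̄_m)² = 139.4883  ⇒  Var(R_m) = 139.4883 / 5 = 27.8977
β = Cov / Var(R_m) = 2.6367 / 27.8977 = 0.0945
MRP = 7.93% − 3.91% = 4.02%
E(R) = R_f + β × MRP = 3.91% + 0.0945 × 4.02% = 4.29%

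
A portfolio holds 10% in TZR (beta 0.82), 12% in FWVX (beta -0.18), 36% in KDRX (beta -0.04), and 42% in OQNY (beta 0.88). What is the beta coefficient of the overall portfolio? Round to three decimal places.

β_P = Σ w_i β_i = 0.10×0.82 + 0.12×-0.18 + 0.36×-0.04 + 0.42×0.88 = 0.4156

0.416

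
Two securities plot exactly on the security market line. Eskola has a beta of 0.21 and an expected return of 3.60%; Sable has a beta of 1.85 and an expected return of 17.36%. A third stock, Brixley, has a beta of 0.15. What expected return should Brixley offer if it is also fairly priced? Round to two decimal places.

3.10%

MRP (SML slope) = (17.36% − 3.60%) / (1.85 − 0.21) = 13.76% / 1.64 = 8.3902%
R_f (intercept) = 3.60% − 0.21 × 8.3902% = 1.8381%
E(R_Brixley) = R_f + β × MRP = 1.8381% + 0.15 × 8.3902% = 3.10%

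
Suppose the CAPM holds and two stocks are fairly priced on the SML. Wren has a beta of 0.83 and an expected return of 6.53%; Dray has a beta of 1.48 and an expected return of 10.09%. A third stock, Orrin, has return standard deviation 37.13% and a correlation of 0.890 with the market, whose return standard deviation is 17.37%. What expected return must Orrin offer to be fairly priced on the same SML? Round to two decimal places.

MRP = (10.09% − 6.53%) / (1.48 − 0.83) = 5.4769%
R_f = 6.53% − 0.83 × 5.4769% = 1.9842%
β_Orrin = ρ·σ_i/σ_m = 0.890 × 37.13 / 17.37 = 1.9025
E(R_Orrin) = R_f + β × MRP = 1.9842% + 1.9025 × 5.4769% = 12.40%

12.40%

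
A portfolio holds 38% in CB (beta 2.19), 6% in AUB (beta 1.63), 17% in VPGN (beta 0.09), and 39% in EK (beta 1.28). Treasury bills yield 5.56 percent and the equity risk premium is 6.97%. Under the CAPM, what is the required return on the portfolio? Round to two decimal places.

β_P = Σ w_i β_i = 0.38×2.19 + 0.06×1.63 + 0.17×0.09 + 0.39×1.28 = 1.4445
E(R_P) = R_f + β_P × MRP = 5.56% + 1.4445 × 6.97% = 15.63%

15.63%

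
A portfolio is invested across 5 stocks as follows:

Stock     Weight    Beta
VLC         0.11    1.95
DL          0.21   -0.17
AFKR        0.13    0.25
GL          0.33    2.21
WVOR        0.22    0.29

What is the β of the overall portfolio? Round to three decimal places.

1.004

β_P = Σ w_i β_i = 0.11×1.95 + 0.21×-0.17 + 0.13×0.25 + 0.33×2.21 + 0.22×0.29 = 1.0044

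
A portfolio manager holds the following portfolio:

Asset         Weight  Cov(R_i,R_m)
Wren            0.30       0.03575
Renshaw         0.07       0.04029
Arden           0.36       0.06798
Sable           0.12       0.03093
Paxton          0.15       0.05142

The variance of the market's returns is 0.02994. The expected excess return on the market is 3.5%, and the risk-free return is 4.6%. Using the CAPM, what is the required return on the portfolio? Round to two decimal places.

β_Wren = 0.03575 / 0.02994 = 1.1941
β_Renshaw = 0.04029 / 0.02994 = 1.3457
β_Arden = 0.06798 / 0.02994 = 2.2705
β_Sable = 0.03093 / 0.02994 = 1.0331
β_Paxton = 0.05142 / 0.02994 = 1.7174
β_P = Σ w_i β_i = 0.30×1.1941 + 0.07×1.3457 + 0.36×2.2705 + 0.12×1.0331 + 0.15×1.7174 = 1.6514
E(R_P) = R_f + β_P × MRP = 4.6% + 1.6514 × 3.5% = 10.38%

10.38%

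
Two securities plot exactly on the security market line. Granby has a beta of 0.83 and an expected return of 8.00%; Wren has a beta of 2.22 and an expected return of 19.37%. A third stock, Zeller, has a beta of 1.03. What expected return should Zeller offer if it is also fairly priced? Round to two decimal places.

MRP (SML slope) = (19.37% − 8.00%) / (2.22 − 0.83) = 11.37% / 1.39 = 8.1799%
R_f (intercept) = 8.00% − 0.83 × 8.1799% = 1.2107%
E(R_Zeller) = R_f + β × MRP = 1.2107% + 1.03 × 8.1799% = 9.64%

9.64%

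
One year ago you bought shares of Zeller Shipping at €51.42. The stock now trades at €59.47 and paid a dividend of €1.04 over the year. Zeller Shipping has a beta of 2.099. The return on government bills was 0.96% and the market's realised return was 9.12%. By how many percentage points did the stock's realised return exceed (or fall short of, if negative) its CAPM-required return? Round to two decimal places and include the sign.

-0.41%

Realised HPR = (P1 + D1 − P0) / P0 = (59.47 + 1.04 − 51.42) / 51.42 = 9.09 / 51.42 = 17.6779%
MRP = 9.12% − 0.96% = 8.16%
CAPM required = R_f + β·MRP = 0.96% + 2.099 × 8.16% = 18.08784%
α = realised − required = 17.6779% − 18.08784% = -0.41%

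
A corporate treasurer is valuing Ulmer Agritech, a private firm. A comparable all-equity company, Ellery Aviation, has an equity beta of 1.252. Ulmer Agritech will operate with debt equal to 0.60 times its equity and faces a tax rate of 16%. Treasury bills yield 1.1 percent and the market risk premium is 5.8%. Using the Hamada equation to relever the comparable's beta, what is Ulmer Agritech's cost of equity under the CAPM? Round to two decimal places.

12.02%

β_L = β_U × [1 + (1 − t)(D/E)] = 1.252 × [1 + (1 − 0.16) × 0.60]
    = 1.252 × [1 + 0.84 × 0.60] = 1.252 × 1.5040 = 1.8830
E(R) = R_f + β_L × MRP = 1.1% + 1.8830 × 5.8% = 12.02%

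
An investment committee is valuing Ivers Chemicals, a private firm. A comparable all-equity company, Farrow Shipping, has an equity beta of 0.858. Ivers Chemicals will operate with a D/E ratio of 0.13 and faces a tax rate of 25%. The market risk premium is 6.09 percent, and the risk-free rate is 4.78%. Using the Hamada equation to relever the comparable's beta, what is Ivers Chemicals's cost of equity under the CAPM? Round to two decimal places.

β_L = β_U × [1 + (1 − t)(D/E)] = 0.858 × [1 + (1 − 0.25) × 0.13]
    = 0.858 × [1 + 0.75 × 0.13] = 0.858 × 1.0975 = 0.9417
E(R) = R_f + β_L × MRP = 4.78% + 0.9417 × 6.09% = 10.51%

10.51%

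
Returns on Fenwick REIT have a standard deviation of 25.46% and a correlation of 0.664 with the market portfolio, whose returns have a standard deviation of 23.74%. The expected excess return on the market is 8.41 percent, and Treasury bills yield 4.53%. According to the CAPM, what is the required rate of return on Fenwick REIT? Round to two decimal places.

β = ρ × σ_i / σ_m = 0.664 × 25.46% / 23.74% = 0.7121
E(R) = 4.53% + 0.7121 × 8.41% = 10.52%

10.52%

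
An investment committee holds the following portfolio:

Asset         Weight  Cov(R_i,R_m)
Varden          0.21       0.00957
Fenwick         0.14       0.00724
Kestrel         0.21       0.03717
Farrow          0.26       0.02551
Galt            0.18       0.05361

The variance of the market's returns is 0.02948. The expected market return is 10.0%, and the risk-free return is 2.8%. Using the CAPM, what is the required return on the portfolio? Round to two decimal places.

9.42%

β_Varden = 0.00957 / 0.02948 = 0.3246
β_Fenwick = 0.00724 / 0.02948 = 0.2456
β_Kestrel = 0.03717 / 0.02948 = 1.2609
β_Farrow = 0.02551 / 0.02948 = 0.8653
β_Galt = 0.05361 / 0.02948 = 1.8185
β_P = Σ w_i β_i = 0.21×0.3246 + 0.14×0.2456 + 0.21×1.2609 + 0.26×0.8653 + 0.18×1.8185 = 0.9196
MRP = 10.0% − 2.8% = 7.20%
E(R_P) = R_f + β_P × MRP = 2.8% + 0.9196 × 7.2% = 9.42%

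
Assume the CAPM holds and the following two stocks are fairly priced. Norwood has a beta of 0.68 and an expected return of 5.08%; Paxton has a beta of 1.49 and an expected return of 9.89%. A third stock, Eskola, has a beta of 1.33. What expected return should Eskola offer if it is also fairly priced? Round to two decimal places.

MRP (SML slope) = (9.89% − 5.08%) / (1.49 − 0.68) = 4.81% / 0.81 = 5.9383%
R_f (intercept) = 5.08% − 0.68 × 5.9383% = 1.0420%
E(R_Eskola) = R_f + β × MRP = 1.0420% + 1.33 × 5.9383% = 8.94%

8.94%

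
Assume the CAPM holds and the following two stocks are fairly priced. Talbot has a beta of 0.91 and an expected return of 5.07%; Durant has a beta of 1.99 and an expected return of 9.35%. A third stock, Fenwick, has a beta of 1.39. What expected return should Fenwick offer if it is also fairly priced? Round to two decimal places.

MRP (SML slope) = (9.35% − 5.07%) / (1.99 − 0.91) = 4.28% / 1.08 = 3.9630%
R_f (intercept) = 5.07% − 0.91 × 3.9630% = 1.4637%
E(R_Fenwick) = R_f + β × MRP = 1.4637% + 1.39 × 3.9630% = 6.97%

6.97%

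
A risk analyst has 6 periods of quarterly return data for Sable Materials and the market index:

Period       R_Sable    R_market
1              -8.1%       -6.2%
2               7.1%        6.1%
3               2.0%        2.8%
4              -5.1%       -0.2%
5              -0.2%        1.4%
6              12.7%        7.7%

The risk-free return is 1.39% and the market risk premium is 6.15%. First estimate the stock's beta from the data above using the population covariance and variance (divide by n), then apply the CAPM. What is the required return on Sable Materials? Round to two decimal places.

Mean R_i = (-8.1 + 7.1 + 2.0 − 5.1 − 0.2 + 12.7) / 6 = 1.4000%
Mean R_m = (-6.2 + 6.1 + 2.8 − 0.2 + 1.4 + 7.7) / 6 = 1.9333%
Σ(R_i − R̄_i)(R_m − R̄_m) = 181.4200  ⇒  Cov = 181.4200 / 6 = 30.2367
Σ(R_m − R̄_m)² = 122.3533  ⇒  Var(R_m) = 122.3533 / 6 = 20.3922
β = Cov / Var(R_m) = 30.2367 / 20.3922 = 1.4828
E(R) = R_f + β × MRP = 1.39% + 1.4828 × 6.15% = 10.51%

10.51%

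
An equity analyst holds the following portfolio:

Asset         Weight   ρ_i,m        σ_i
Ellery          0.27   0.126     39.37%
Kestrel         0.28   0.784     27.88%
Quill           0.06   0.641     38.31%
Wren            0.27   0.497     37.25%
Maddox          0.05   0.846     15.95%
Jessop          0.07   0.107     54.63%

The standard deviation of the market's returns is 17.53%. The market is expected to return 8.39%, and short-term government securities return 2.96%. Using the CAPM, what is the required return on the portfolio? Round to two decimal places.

7.61%

β_Ellery = 0.126 × 39.37% / 17.53% = 0.2830
β_Kestrel = 0.784 × 27.88% / 17.53% = 1.2469
β_Quill = 0.641 × 38.31% / 17.53% = 1.4008
β_Wren = 0.497 × 37.25% / 17.53% = 1.0561
β_Maddox = 0.846 × 15.95% / 17.53% = 0.7697
β_Jessop = 0.107 × 54.63% / 17.53% = 0.3335
β_P = Σ w_i β_i = 0.27×0.2830 + 0.28×1.2469 + 0.06×1.4008 + 0.27×1.0561 + 0.05×0.7697 + 0.07×0.3335 = 0.8566
MRP = 8.39% − 2.96% = 5.43%
E(R_P) = R_f + β_P × MRP = 2.96% + 0.8566 × 5.43% = 7.61%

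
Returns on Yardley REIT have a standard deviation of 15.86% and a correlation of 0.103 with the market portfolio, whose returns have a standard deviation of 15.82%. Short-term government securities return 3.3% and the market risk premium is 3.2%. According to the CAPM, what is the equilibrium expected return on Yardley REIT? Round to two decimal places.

β = ρ × σ_i / σ_m = 0.103 × 15.86% / 15.82% = 0.1033
E(R) = 3.3% + 0.1033 × 3.2% = 3.63%

3.63%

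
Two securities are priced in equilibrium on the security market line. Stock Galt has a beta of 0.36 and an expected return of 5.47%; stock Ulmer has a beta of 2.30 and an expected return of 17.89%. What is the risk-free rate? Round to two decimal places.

3.17%

Both satisfy E(R) = R_f + β·MRP, so the slope of the SML is
MRP = (17.89% − 5.47%) / (2.30 − 0.36) = 12.42% / 1.94 = 6.4021%
R_f = E(R_Galt) − β_Galt·MRP = 5.47% − 0.36 × 6.4021% = 3.1652%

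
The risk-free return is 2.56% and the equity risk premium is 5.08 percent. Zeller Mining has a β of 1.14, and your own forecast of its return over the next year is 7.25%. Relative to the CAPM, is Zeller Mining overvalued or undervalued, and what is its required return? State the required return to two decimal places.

Overvalued; required return 8.35%

Required return = R_f + β·MRP = 2.56% + 1.14 × 5.08% = 8.35%
Forecast 7.25% < required 8.35% → the stock plots below the SML → overvalued.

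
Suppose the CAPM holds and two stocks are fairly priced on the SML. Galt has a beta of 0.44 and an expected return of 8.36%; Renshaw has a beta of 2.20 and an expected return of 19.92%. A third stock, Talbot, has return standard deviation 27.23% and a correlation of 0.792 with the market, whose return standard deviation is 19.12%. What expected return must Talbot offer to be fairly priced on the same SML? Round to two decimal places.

12.88%

MRP = (19.92% − 8.36%) / (2.20 − 0.44) = 6.5682%
R_f = 8.36% − 0.44 × 6.5682% = 5.4700%
β_Talbot = ρ·σ_i/σ_m = 0.792 × 27.23 / 19.12 = 1.1279
E(R_Talbot) = R_f + β × MRP = 5.4700% + 1.1279 × 6.5682% = 12.88%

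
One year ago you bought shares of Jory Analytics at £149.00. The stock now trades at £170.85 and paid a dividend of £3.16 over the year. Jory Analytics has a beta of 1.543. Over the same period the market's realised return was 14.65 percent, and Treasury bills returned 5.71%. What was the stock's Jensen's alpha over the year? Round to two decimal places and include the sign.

Realised HPR = (P1 + D1 − P0) / P0 = (170.85 + 3.16 − 149.00) / 149.00 = 25.01 / 149.00 = 16.7852%
MRP = 14.65% − 5.71% = 8.94%
CAPM required = R_f + β·MRP = 5.71% + 1.543 × 8.94% = 19.50442%
α = realised − required = 16.7852% − 19.50442% = -2.72%

-2.72%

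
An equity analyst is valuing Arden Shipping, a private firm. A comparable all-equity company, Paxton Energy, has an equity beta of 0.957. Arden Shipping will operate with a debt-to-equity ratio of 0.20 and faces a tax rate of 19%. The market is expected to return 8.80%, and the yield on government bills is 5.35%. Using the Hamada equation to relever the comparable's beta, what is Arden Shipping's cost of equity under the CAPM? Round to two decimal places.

9.19%

β_L = β_U × [1 + (1 − t)(D/E)] = 0.957 × [1 + (1 − 0.19) × 0.20]
    = 0.957 × [1 + 0.81 × 0.20] = 0.957 × 1.1620 = 1.1120
MRP = 8.80% − 5.35% = 3.45%
E(R) = R_f + β_L × MRP = 5.35% + 1.1120 × 3.45% = 9.19%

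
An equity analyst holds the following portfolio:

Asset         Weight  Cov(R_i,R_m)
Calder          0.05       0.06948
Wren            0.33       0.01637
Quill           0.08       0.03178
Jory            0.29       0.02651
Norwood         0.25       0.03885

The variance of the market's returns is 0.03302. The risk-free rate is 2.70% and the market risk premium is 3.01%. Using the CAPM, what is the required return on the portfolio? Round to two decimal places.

β_Calder = 0.06948 / 0.03302 = 2.1042
β_Wren = 0.01637 / 0.03302 = 0.4958
β_Quill = 0.03178 / 0.03302 = 0.9624
β_Jory = 0.02651 / 0.03302 = 0.8028
β_Norwood = 0.03885 / 0.03302 = 1.1766
β_P = Σ w_i β_i = 0.05×2.1042 + 0.33×0.4958 + 0.08×0.9624 + 0.29×0.8028 + 0.25×1.1766 = 0.8728
E(R_P) = R_f + β_P × MRP = 2.70% + 0.8728 × 3.01% = 5.33%

5.33%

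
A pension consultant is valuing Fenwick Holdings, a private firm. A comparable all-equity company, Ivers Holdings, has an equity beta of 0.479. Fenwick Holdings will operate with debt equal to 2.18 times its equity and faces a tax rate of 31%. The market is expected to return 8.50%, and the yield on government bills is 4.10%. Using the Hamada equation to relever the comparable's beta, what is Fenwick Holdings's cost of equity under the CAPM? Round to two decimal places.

β_L = β_U × [1 + (1 − t)(D/E)] = 0.479 × [1 + (1 − 0.31) × 2.18]
    = 0.479 × [1 + 0.69 × 2.18] = 0.479 × 2.5042 = 1.1995
MRP = 8.50% − 4.10% = 4.40%
E(R) = R_f + β_L × MRP = 4.10% + 1.1995 × 4.40% = 9.38%

9.38%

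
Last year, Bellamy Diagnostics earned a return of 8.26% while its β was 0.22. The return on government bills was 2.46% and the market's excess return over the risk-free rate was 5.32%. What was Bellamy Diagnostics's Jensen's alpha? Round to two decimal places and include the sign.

+4.63%

CAPM benchmark = R_f + β(R_m − R_f) = 2.46% + 0.22 × 5.32% = 3.6304%
α = actual − benchmark = 8.26% − 3.6304% = +4.63%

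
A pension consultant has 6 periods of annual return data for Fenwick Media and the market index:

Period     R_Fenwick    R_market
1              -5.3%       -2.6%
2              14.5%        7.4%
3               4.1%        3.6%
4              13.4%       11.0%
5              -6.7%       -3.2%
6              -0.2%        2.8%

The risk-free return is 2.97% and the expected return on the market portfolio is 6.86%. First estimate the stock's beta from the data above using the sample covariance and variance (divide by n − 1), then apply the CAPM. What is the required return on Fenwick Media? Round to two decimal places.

9.09%

Mean R_i = (-5.3 + 14.5 + 4.1 + 13.4 − 6.7 − 0.2) / 6 = 3.3000%
Mean R_m = (-2.6 + 7.4 + 3.6 + 11.0 − 3.2 + 2.8) / 6 = 3.1667%
Σ(R_i − R̄_i)(R_m − R̄_m) = 241.4200  ⇒  Cov = 241.4200 / 5 = 48.2840
Σ(R_m − R̄_m)² = 153.3933  ⇒  Var(R_m) = 153.3933 / 5 = 30.6787
β = Cov / Var(R_m) = 48.2840 / 30.6787 = 1.5739
MRP = 6.86% − 2.97% = 3.89%
E(R) = R_f + β × MRP = 2.97% + 1.5739 × 3.89% = 9.09%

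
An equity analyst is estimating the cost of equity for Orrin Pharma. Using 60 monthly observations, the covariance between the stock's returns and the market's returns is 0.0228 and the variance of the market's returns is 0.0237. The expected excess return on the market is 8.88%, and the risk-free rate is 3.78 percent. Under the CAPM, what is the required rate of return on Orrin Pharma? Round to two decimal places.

β = Cov(R_i, R_m) / Var(R_m) = 0.0228 / 0.0237 = 0.9620
E(R) = R_f + β × MRP = 3.78% + 0.9620 × 8.88% = 12.32%

12.32%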